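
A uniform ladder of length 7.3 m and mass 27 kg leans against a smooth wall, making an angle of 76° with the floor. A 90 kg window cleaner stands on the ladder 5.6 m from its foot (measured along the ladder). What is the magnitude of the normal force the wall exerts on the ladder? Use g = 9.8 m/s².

Sum moments about the foot of the ladder (the floor normal and friction both act there and drop out).
Ladder weight 27×9.8 = 264.6 N acts at 3.65 m along the ladder; its horizontal arm is 3.65·cos76° = 0.883 m → τ = 233.6 N·m clockwise.
Window cleaner: 90×9.8 = 882 N at 5.6 m → arm 1.355 m → τ = 1195 N·m clockwise.
Wall normal N acts horizontally at the top; its moment arm is the height L sinθ = 7.3·sin76° = 7.083 m, counterclockwise.
For rotational equilibrium, N × 7.083 = 1429, so N = 202 N.

N_wall ≈ 202 N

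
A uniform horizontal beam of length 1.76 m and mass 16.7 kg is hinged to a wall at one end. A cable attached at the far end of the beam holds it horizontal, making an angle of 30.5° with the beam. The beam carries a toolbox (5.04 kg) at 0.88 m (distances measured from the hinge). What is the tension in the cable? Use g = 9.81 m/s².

Taking torques about the hinge:
Beam weight: 16.7 × 9.81 = 163.8 N down at 0.88 m → arm 0.88 m, τ = 163.8 × 0.88 = 144.1 N·m clockwise.
Toolbox: 5.04 × 9.81 = 49.44 N down at 0.88 m → arm 0.88 m, τ = 49.44 × 0.88 = 43.51 N·m clockwise.
Total clockwise load moment = 187.6 N·m.
The cable tension T acts at 1.76 m; only its component perpendicular to the beam, T sinθ, produces torque. sin 30.5° = 0.5075.
Balancing moments: T × 1.76 × 0.5075 = 187.6, giving T = 187.6 / 0.8932 = 210 N.

T ≈ 210 N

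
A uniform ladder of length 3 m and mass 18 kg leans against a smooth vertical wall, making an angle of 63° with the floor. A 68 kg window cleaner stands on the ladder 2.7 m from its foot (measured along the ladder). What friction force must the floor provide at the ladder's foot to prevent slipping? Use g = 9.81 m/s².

Take moments about the foot of the ladder.
Ladder weight 18×9.81 = 176.6 N acts at 1.5 m along the ladder; its horizontal arm is 1.5·cos63° = 0.681 m → τ = 120.3 N·m clockwise.
Window cleaner: 68×9.81 = 667.1 N at 2.7 m → arm 1.226 m → τ = 817.9 N·m clockwise.
Wall normal N acts horizontally at the top; its moment arm is the height L sinθ = 3·sin63° = 2.673 m, counterclockwise.
Setting net torque to zero: N × 2.673 = 938.2 → N = 351 N.
ΣFx = 0: friction at the foot balances the wall's push, so f = N_wall = 351 N.

f ≈ 351 N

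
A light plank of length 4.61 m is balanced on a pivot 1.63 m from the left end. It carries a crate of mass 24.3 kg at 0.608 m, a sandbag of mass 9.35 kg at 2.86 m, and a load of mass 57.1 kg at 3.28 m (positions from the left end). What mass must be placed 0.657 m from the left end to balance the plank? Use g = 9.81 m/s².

About the pivot (at 1.63 m from the left end):
Crate: 24.3 × 9.81 = 238.4 N down at 0.608 m → arm 1.022 m, τ = 238.4 × 1.022 = 243.6 N·m counterclockwise.
Sandbag: 9.35 × 9.81 = 91.72 N down at 2.86 m → arm 1.23 m, τ = 91.72 × 1.23 = 112.8 N·m clockwise.
Load: 57.1 × 9.81 = 560.2 N down at 3.28 m → arm 1.65 m, τ = 560.2 × 1.65 = 924.3 N·m clockwise.
Net moment of known loads = 793.5 N·m clockwise.
An unknown mass m at 0.657 m has arm 0.973 m; its moment is m·g·0.973 counterclockwise.
Balancing moments: m × 9.81 × 0.973 = 793.5, giving m = 793.5 / (9.81 × 0.973) = 83.1 kg.

m ≈ 83.1 kg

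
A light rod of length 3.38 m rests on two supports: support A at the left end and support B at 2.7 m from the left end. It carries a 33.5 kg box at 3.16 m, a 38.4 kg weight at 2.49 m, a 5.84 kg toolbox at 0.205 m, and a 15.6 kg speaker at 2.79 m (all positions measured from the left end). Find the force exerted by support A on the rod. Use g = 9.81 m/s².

R_A ≈ 21.1 N

Sum moments about support B (its reaction then has zero moment arm).
Box: 33.5 × 9.81 = 328.6 N down at 3.16 m → arm 0.46 m, τ = 328.6 × 0.46 = 151.2 N·m clockwise.
Weight: 38.4 × 9.81 = 376.7 N down at 2.49 m → arm 0.21 m, τ = 376.7 × 0.21 = 79.11 N·m counterclockwise.
Toolbox: 5.84 × 9.81 = 57.29 N down at 0.205 m → arm 2.495 m, τ = 57.29 × 2.495 = 142.9 N·m counterclockwise.
Speaker: 15.6 × 9.81 = 153 N down at 2.79 m → arm 0.09 m, τ = 153 × 0.09 = 13.77 N·m clockwise.
Net load moment about support B = 57.04 N·m counterclockwise.
Reaction R at support A is upward at 0 m, arm 2.7 m → moment R × 2.7 clockwise.
Setting net torque to zero: R × 2.7 = 57.04 → R = 21.1 N.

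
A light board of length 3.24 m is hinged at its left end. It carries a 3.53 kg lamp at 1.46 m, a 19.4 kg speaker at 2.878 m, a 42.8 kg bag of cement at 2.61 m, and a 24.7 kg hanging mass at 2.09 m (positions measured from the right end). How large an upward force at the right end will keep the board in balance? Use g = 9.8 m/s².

F ≈ 208 N

Take moments about the left end.
Lamp: 3.53 × 9.8 = 34.59 N down at 1.46 m → arm 1.78 m, τ = 34.59 × 1.78 = 61.57 N·m clockwise.
Speaker: 19.4 × 9.8 = 190.1 N down at 2.878 m → arm 0.362 m, τ = 190.1 × 0.362 = 68.82 N·m clockwise.
Bag of cement: 42.8 × 9.8 = 419.4 N down at 2.61 m → arm 0.63 m, τ = 419.4 × 0.63 = 264.2 N·m clockwise.
Hanging mass: 24.7 × 9.8 = 242.1 N down at 2.09 m → arm 1.15 m, τ = 242.1 × 1.15 = 278.4 N·m clockwise.
Net moment of the loads = 673 N·m clockwise.
The upward force F acts at the right end, arm 3.24 m, giving F × 3.24 counterclockwise.
For rotational equilibrium, F × 3.24 = 673, so F = 673 / 3.24 = 208 N.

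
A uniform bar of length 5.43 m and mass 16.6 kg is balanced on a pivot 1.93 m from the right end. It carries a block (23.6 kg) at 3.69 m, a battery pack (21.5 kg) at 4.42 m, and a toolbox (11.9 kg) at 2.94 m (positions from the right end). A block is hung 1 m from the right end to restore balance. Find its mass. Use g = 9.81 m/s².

m ≈ 129 kg

Sum moments about the pivot (at 1.93 m from the right end) (the support reaction has zero arm there).
Beam weight: 16.6 × 9.81 = 162.8 N down at 2.715 m → arm 0.785 m, τ = 162.8 × 0.785 = 127.8 N·m counterclockwise.
Block: 23.6 × 9.81 = 231.5 N down at 3.69 m → arm 1.76 m, τ = 231.5 × 1.76 = 407.4 N·m counterclockwise.
Battery pack: 21.5 × 9.81 = 210.9 N down at 4.42 m → arm 2.49 m, τ = 210.9 × 2.49 = 525.1 N·m counterclockwise.
Toolbox: 11.9 × 9.81 = 116.7 N down at 2.94 m → arm 1.01 m, τ = 116.7 × 1.01 = 117.9 N·m counterclockwise.
Net moment of known loads = 1178 N·m counterclockwise.
An unknown mass m at 1 m has arm 0.93 m; its moment is m·g·0.93 clockwise.
Balancing moments: m × 9.81 × 0.93 = 1178, giving m = 1178 / (9.81 × 0.93) = 129 kg.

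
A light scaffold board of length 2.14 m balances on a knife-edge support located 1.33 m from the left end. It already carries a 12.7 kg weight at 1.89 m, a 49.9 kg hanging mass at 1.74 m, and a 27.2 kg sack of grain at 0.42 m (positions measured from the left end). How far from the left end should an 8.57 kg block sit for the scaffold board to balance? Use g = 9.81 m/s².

About the knife-edge support (at 1.33 m from the left end):
Weight: 12.7 × 9.81 = 124.6 N down at 1.89 m → arm 0.56 m, τ = 124.6 × 0.56 = 69.78 N·m clockwise.
Hanging mass: 49.9 × 9.81 = 489.5 N down at 1.74 m → arm 0.41 m, τ = 489.5 × 0.41 = 200.7 N·m clockwise.
Sack of grain: 27.2 × 9.81 = 266.8 N down at 0.42 m → arm 0.91 m, τ = 266.8 × 0.91 = 242.8 N·m counterclockwise.
Net moment of existing loads = 27.68 N·m clockwise.
The block weighs 8.57 × 9.81 = 84.07 N and must supply an equal counterclockwise moment, so its lever arm about the knife-edge support is 27.68 / 84.07 = 0.329 m.
That puts it at 1.33 − 0.329 = 1 m from the left end.

x ≈ 1 m from the left end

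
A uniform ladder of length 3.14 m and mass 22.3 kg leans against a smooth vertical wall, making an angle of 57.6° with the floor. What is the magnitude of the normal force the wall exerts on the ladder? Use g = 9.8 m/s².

Choose the foot of the ladder as the axis so the floor normal and friction both act there and drop out.
Ladder weight 22.3×9.8 = 218.5 N acts at 1.57 m along the ladder; its horizontal arm is 1.57·cos57.6° = 0.8412 m → τ = 183.8 N·m clockwise.
Wall normal N acts horizontally at the top; its moment arm is the height L sinθ = 3.14·sin57.6° = 2.651 m, counterclockwise.
Στ = 0 ⇒ N × 2.651 = 183.8 ⇒ N = 69.3 N.

N_wall ≈ 69.3 N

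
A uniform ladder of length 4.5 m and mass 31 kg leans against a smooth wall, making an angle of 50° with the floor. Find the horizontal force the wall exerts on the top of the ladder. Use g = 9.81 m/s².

N_wall ≈ 128 N

Sum moments about the foot of the ladder (the floor normal and friction both act there and drop out).
Ladder weight 31×9.81 = 304.1 N acts at 2.25 m along the ladder; its horizontal arm is 2.25·cos50° = 1.446 m → τ = 439.7 N·m clockwise.
Wall normal N acts horizontally at the top; its moment arm is the height L sinθ = 4.5·sin50° = 3.447 m, counterclockwise.
Setting net torque to zero: N × 3.447 = 439.7 → N = 128 N.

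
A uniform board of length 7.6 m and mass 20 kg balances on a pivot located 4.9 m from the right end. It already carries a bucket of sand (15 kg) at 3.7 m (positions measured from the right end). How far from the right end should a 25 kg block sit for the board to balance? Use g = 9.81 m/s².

Choose the pivot (at 4.9 m from the right end) as the axis so the support reaction has zero arm there.
Beam weight: 20 × 9.81 = 196.2 N down at 3.8 m → arm 1.1 m, τ = 196.2 × 1.1 = 215.8 N·m clockwise.
Bucket of sand: 15 × 9.81 = 147.2 N down at 3.7 m → arm 1.2 m, τ = 147.2 × 1.2 = 176.6 N·m clockwise.
Net moment of existing loads = 392.4 N·m clockwise.
The block weighs 25 × 9.81 = 245.2 N and must supply an equal counterclockwise moment, so its lever arm about the pivot is 392.4 / 245.2 = 1.6 m.
That puts it at 4.9 + 1.6 = 6.5 m from the right end.

x ≈ 6.5 m from the right end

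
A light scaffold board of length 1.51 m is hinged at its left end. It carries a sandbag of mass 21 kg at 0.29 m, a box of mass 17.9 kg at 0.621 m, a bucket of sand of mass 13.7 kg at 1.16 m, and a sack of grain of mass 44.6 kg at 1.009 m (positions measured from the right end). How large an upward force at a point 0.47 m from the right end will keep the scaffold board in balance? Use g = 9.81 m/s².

Taking torques about the left end:
Sandbag: 21 × 9.81 = 206 N down at 0.29 m → arm 1.22 m, τ = 206 × 1.22 = 251.3 N·m clockwise.
Box: 17.9 × 9.81 = 175.6 N down at 0.621 m → arm 0.889 m, τ = 175.6 × 0.889 = 156.1 N·m clockwise.
Bucket of sand: 13.7 × 9.81 = 134.4 N down at 1.16 m → arm 0.35 m, τ = 134.4 × 0.35 = 47.04 N·m clockwise.
Sack of grain: 44.6 × 9.81 = 437.5 N down at 1.009 m → arm 0.501 m, τ = 437.5 × 0.501 = 219.2 N·m clockwise.
Net moment of the loads = 673.6 N·m clockwise.
The upward force F acts at a point 0.47 m from the right end, arm 1.04 m, giving F × 1.04 counterclockwise.
Στ = 0 ⇒ F × 1.04 = 673.6 ⇒ F = 673.6 / 1.04 = 648 N.

F ≈ 648 N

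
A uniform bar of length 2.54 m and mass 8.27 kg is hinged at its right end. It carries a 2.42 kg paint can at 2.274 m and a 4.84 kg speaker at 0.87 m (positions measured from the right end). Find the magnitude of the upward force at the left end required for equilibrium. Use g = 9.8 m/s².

F ≈ 78 N

Take moments about the right end.
Beam weight: 8.27 × 9.8 = 81.05 N down at 1.27 m → arm 1.27 m, τ = 81.05 × 1.27 = 102.9 N·m counterclockwise.
Paint can: 2.42 × 9.8 = 23.72 N down at 2.274 m → arm 2.274 m, τ = 23.72 × 2.274 = 53.94 N·m counterclockwise.
Speaker: 4.84 × 9.8 = 47.43 N down at 0.87 m → arm 0.87 m, τ = 47.43 × 0.87 = 41.26 N·m counterclockwise.
Net moment of the loads = 198.1 N·m counterclockwise.
The upward force F acts at the left end, arm 2.54 m, giving F × 2.54 clockwise.
For rotational equilibrium, F × 2.54 = 198.1, so F = 198.1 / 2.54 = 78 N.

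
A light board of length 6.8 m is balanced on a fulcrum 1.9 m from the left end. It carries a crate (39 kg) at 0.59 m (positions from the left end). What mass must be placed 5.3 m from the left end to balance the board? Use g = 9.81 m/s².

About the fulcrum (at 1.9 m from the left end):
Crate: 39 × 9.81 = 382.6 N down at 0.59 m → arm 1.31 m, τ = 382.6 × 1.31 = 501.2 N·m counterclockwise.
Net moment of known loads = 501.2 N·m counterclockwise.
An unknown mass m at 5.3 m has arm 3.4 m; its moment is m·g·3.4 clockwise.
Balancing moments: m × 9.81 × 3.4 = 501.2, giving m = 501.2 / (9.81 × 3.4) = 15 kg.

m ≈ 15 kg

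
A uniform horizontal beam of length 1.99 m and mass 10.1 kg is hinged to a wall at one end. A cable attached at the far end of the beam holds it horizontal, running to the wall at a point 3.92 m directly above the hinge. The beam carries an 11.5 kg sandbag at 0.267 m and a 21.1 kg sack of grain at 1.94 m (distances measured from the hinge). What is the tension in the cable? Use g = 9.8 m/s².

T ≈ 299 N

Choose the hinge as the axis so the unknown hinge reaction has zero arm there.
Beam weight: 10.1 × 9.8 = 98.98 N down at 0.995 m → arm 0.995 m, τ = 98.98 × 0.995 = 98.49 N·m clockwise.
Sandbag: 11.5 × 9.8 = 112.7 N down at 0.267 m → arm 0.267 m, τ = 112.7 × 0.267 = 30.09 N·m clockwise.
Sack of grain: 21.1 × 9.8 = 206.8 N down at 1.94 m → arm 1.94 m, τ = 206.8 × 1.94 = 401.2 N·m clockwise.
Total clockwise load moment = 529.8 N·m.
The cable tension T acts at 1.99 m; only its component perpendicular to the beam, T sinθ, produces torque. sinθ = h/√(h²+d²) = 3.92/√(3.92²+1.99²) = 0.8917.
For rotational equilibrium, T × 1.99 × 0.8917 = 529.8, so T = 529.8 / 1.774 = 299 N.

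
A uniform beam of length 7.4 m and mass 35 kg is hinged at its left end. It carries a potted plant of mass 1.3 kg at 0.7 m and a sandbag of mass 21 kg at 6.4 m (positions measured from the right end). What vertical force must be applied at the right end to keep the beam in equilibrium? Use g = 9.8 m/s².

F ≈ 211 N

Take moments about the left end.
Beam weight: 35 × 9.8 = 343 N down at 3.7 m → arm 3.7 m, τ = 343 × 3.7 = 1269 N·m clockwise.
Potted plant: 1.3 × 9.8 = 12.74 N down at 0.7 m → arm 6.7 m, τ = 12.74 × 6.7 = 85.36 N·m clockwise.
Sandbag: 21 × 9.8 = 205.8 N down at 6.4 m → arm 1 m, τ = 205.8 × 1 = 205.8 N·m clockwise.
Net moment of the loads = 1560 N·m clockwise.
The upward force F acts at the right end, arm 7.4 m, giving F × 7.4 counterclockwise.
For rotational equilibrium, F × 7.4 = 1560, so F = 1560 / 7.4 = 211 N.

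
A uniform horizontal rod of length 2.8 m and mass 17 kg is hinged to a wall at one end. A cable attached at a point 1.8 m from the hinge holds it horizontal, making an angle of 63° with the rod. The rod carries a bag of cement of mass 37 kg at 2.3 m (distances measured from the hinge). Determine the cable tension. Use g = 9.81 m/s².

T ≈ 666 N

Taking torques about the hinge:
Beam weight: 17 × 9.81 = 166.8 N down at 1.4 m → arm 1.4 m, τ = 166.8 × 1.4 = 233.5 N·m clockwise.
Bag of cement: 37 × 9.81 = 363 N down at 2.3 m → arm 2.3 m, τ = 363 × 2.3 = 834.9 N·m clockwise.
Total clockwise load moment = 1068 N·m.
The cable tension T acts at 1.8 m; only its component perpendicular to the rod, T sinθ, produces torque. sin 63° = 0.891.
Balancing moments: T × 1.8 × 0.891 = 1068, giving T = 1068 / 1.604 = 666 N.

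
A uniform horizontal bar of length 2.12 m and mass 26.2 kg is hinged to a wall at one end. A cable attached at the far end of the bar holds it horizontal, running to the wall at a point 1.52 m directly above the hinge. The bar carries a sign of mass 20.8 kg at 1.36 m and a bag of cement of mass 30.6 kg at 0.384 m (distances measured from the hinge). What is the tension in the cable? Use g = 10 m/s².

T ≈ 549 N

Take moments about the hinge.
Beam weight: 26.2 × 10 = 262 N down at 1.06 m → arm 1.06 m, τ = 262 × 1.06 = 277.7 N·m clockwise.
Sign: 20.8 × 10 = 208 N down at 1.36 m → arm 1.36 m, τ = 208 × 1.36 = 282.9 N·m clockwise.
Bag of cement: 30.6 × 10 = 306 N down at 0.384 m → arm 0.384 m, τ = 306 × 0.384 = 117.5 N·m clockwise.
Total clockwise load moment = 678.1 N·m.
The cable tension T acts at 2.12 m; only its component perpendicular to the bar, T sinθ, produces torque. sinθ = h/√(h²+d²) = 1.52/√(1.52²+2.12²) = 0.5827.
Balancing moments: T × 2.12 × 0.5827 = 678.1, giving T = 678.1 / 1.235 = 549 N.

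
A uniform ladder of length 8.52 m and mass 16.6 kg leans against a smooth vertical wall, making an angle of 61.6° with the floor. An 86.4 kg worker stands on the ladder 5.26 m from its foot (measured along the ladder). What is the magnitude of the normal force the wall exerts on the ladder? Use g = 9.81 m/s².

Sum moments about the foot of the ladder (the floor normal and friction both act there and drop out).
Ladder weight 16.6×9.81 = 162.8 N acts at 4.26 m along the ladder; its horizontal arm is 4.26·cos61.6° = 2.026 m → τ = 329.8 N·m clockwise.
Worker: 86.4×9.81 = 847.6 N at 5.26 m → arm 2.502 m → τ = 2121 N·m clockwise.
Wall normal N acts horizontally at the top; its moment arm is the height L sinθ = 8.52·sin61.6° = 7.495 m, counterclockwise.
Setting net torque to zero: N × 7.495 = 2451 → N = 327 N.

N_wall ≈ 327 N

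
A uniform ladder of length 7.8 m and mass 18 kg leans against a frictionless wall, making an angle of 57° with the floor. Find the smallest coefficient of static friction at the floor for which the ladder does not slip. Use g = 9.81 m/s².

About the foot of the ladder:
Ladder weight 18×9.81 = 176.6 N acts at 3.9 m along the ladder; its horizontal arm is 3.9·cos57° = 2.124 m → τ = 375.1 N·m clockwise.
Wall normal N acts horizontally at the top; its moment arm is the height L sinθ = 7.8·sin57° = 6.542 m, counterclockwise.
Setting net torque to zero: N × 6.542 = 375.1 → N = 57.34 N.
ΣFx = 0 ⇒ f = N_wall = 57.34 N. ΣFy = 0 ⇒ N_floor = 176.6 N.
μ_min = f / N_floor = 57.34 / 176.6 = 0.325.

μ_min ≈ 0.325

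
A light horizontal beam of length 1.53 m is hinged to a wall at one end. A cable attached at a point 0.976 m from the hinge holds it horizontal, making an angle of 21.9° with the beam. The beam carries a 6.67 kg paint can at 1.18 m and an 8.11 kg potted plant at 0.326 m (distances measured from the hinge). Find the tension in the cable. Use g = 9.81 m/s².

T ≈ 283 N

Sum moments about the hinge (the unknown hinge reaction has zero arm there).
Paint can: 6.67 × 9.81 = 65.43 N down at 1.18 m → arm 1.18 m, τ = 65.43 × 1.18 = 77.21 N·m clockwise.
Potted plant: 8.11 × 9.81 = 79.56 N down at 0.326 m → arm 0.326 m, τ = 79.56 × 0.326 = 25.94 N·m clockwise.
Total clockwise load moment = 103.1 N·m.
The cable tension T acts at 0.976 m; only its component perpendicular to the beam, T sinθ, produces torque. sin 21.9° = 0.373.
Στ = 0 ⇒ T × 0.976 × 0.373 = 103.1 ⇒ T = 103.1 / 0.364 = 283 N.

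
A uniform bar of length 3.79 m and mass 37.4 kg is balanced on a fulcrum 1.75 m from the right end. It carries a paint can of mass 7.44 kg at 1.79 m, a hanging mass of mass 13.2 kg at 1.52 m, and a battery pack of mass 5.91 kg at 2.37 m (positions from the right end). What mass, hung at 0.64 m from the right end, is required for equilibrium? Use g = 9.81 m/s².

m ≈ 5.72 kg

Sum moments about the fulcrum (at 1.75 m from the right end) (the support reaction has zero arm there).
Beam weight: 37.4 × 9.81 = 366.9 N down at 1.895 m → arm 0.145 m, τ = 366.9 × 0.145 = 53.2 N·m counterclockwise.
Paint can: 7.44 × 9.81 = 72.99 N down at 1.79 m → arm 0.04 m, τ = 72.99 × 0.04 = 2.92 N·m counterclockwise.
Hanging mass: 13.2 × 9.81 = 129.5 N down at 1.52 m → arm 0.23 m, τ = 129.5 × 0.23 = 29.79 N·m clockwise.
Battery pack: 5.91 × 9.81 = 57.98 N down at 2.37 m → arm 0.62 m, τ = 57.98 × 0.62 = 35.95 N·m counterclockwise.
Net moment of known loads = 62.28 N·m counterclockwise.
An unknown mass m at 0.64 m has arm 1.11 m; its moment is m·g·1.11 clockwise.
Setting net torque to zero: m × 9.81 × 1.11 = 62.28 → m = 62.28 / (9.81 × 1.11) = 5.72 kg.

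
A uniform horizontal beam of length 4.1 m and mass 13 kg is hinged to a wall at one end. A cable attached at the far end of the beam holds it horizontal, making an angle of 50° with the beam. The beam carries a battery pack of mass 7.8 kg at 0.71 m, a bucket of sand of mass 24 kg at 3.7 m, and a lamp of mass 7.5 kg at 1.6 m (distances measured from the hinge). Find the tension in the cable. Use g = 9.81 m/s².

T ≈ 415 N

Choose the hinge as the axis so the unknown hinge reaction has zero arm there.
Beam weight: 13 × 9.81 = 127.5 N down at 2.05 m → arm 2.05 m, τ = 127.5 × 2.05 = 261.4 N·m clockwise.
Battery pack: 7.8 × 9.81 = 76.52 N down at 0.71 m → arm 0.71 m, τ = 76.52 × 0.71 = 54.33 N·m clockwise.
Bucket of sand: 24 × 9.81 = 235.4 N down at 3.7 m → arm 3.7 m, τ = 235.4 × 3.7 = 871 N·m clockwise.
Lamp: 7.5 × 9.81 = 73.58 N down at 1.6 m → arm 1.6 m, τ = 73.58 × 1.6 = 117.7 N·m clockwise.
Total clockwise load moment = 1304 N·m.
The cable tension T acts at 4.1 m; only its component perpendicular to the beam, T sinθ, produces torque. sin 50° = 0.766.
Στ = 0 ⇒ T × 4.1 × 0.766 = 1304 ⇒ T = 1304 / 3.141 = 415 N.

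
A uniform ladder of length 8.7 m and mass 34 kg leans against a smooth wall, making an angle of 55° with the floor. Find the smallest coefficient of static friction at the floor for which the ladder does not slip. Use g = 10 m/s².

About the foot of the ladder:
Ladder weight 34×10 = 340 N acts at 4.35 m along the ladder; its horizontal arm is 4.35·cos55° = 2.495 m → τ = 848.3 N·m clockwise.
Wall normal N acts horizontally at the top; its moment arm is the height L sinθ = 8.7·sin55° = 7.127 m, counterclockwise.
Στ = 0 ⇒ N × 7.127 = 848.3 ⇒ N = 119 N.
ΣFx = 0 ⇒ f = N_wall = 119 N. ΣFy = 0 ⇒ N_floor = 340 N.
μ_min = f / N_floor = 119 / 340 = 0.35.

μ_min ≈ 0.35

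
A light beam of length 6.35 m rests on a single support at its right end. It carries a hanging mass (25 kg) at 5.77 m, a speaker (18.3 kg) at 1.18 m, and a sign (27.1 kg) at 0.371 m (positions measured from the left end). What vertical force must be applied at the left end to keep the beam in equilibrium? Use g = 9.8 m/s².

Sum moments about the right end (the unknown pivot reaction has zero arm there).
Hanging mass: 25 × 9.8 = 245 N down at 5.77 m → arm 0.58 m, τ = 245 × 0.58 = 142.1 N·m counterclockwise.
Speaker: 18.3 × 9.8 = 179.3 N down at 1.18 m → arm 5.17 m, τ = 179.3 × 5.17 = 927 N·m counterclockwise.
Sign: 27.1 × 9.8 = 265.6 N down at 0.371 m → arm 5.979 m, τ = 265.6 × 5.979 = 1588 N·m counterclockwise.
Net moment of the loads = 2657 N·m counterclockwise.
The upward force F acts at the left end, arm 6.35 m, giving F × 6.35 clockwise.
Στ = 0 ⇒ F × 6.35 = 2657 ⇒ F = 2657 / 6.35 = 418 N.

F ≈ 418 N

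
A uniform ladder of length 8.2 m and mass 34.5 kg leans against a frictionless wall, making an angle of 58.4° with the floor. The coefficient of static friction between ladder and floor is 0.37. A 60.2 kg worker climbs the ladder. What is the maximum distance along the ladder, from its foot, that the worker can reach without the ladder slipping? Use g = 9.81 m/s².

d ≈ 5.41 m

Take moments about the foot of the ladder.
Ladder weight 34.5×9.81 = 338.4 N acts at 4.1 m along the ladder; its horizontal arm is 4.1·cos58.4° = 2.148 m → τ = 726.9 N·m clockwise.
Worker weight 60.2×9.81 = 590.6 N at distance d → arm d·cos58.4° → τ = 590.6·d·0.524 clockwise.
Wall normal N at the top has arm L sinθ = 6.984 m counterclockwise, so Στ = 0 gives N·6.984 = 726.9 + 309.5·d.
ΣFy = 0 ⇒ N_floor = 929 N, so the maximum friction is μ_s·N_floor = 0.37×929 = 343.7 N. ΣFx = 0 ⇒ N_wall = f, so at the slipping point N = 343.7 N.
Substituting: 343.7×6.984 = 726.9 + 309.5·d ⇒ d = (2400 − 726.9) / 309.5 = 5.41 m.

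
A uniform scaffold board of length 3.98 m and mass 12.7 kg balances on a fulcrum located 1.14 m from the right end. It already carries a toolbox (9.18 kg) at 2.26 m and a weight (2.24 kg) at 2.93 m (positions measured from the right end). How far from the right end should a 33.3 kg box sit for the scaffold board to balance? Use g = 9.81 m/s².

x ≈ 0.387 m from the right end

Sum moments about the fulcrum (at 1.14 m from the right end) (the support reaction has zero arm there).
Beam weight: 12.7 × 9.81 = 124.6 N down at 1.99 m → arm 0.85 m, τ = 124.6 × 0.85 = 105.9 N·m counterclockwise.
Toolbox: 9.18 × 9.81 = 90.06 N down at 2.26 m → arm 1.12 m, τ = 90.06 × 1.12 = 100.9 N·m counterclockwise.
Weight: 2.24 × 9.81 = 21.97 N down at 2.93 m → arm 1.79 m, τ = 21.97 × 1.79 = 39.33 N·m counterclockwise.
Net moment of existing loads = 246.1 N·m counterclockwise.
The box weighs 33.3 × 9.81 = 326.7 N and must supply an equal clockwise moment, so its lever arm about the fulcrum is 246.1 / 326.7 = 0.753 m.
That puts it at 1.14 − 0.753 = 0.387 m from the right end.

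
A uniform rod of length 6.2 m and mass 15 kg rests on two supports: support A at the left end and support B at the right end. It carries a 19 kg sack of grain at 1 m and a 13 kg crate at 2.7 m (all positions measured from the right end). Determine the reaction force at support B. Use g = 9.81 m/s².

About support A:
Beam weight: 15 × 9.81 = 147.2 N down at 3.1 m → arm 3.1 m, τ = 147.2 × 3.1 = 456.3 N·m clockwise.
Sack of grain: 19 × 9.81 = 186.4 N down at 1 m → arm 5.2 m, τ = 186.4 × 5.2 = 969.3 N·m clockwise.
Crate: 13 × 9.81 = 127.5 N down at 2.7 m → arm 3.5 m, τ = 127.5 × 3.5 = 446.2 N·m clockwise.
Net load moment about support A = 1872 N·m clockwise.
Reaction R at support B is upward at 0 m, arm 6.2 m → moment R × 6.2 counterclockwise.
For rotational equilibrium, R × 6.2 = 1872, so R = 302 N.

R_B ≈ 302 N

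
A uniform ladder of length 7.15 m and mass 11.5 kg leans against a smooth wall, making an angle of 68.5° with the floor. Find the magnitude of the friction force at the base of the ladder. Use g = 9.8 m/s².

f ≈ 22.2 N

Choose the foot of the ladder as the axis so the floor normal and friction both act there and drop out.
Ladder weight 11.5×9.8 = 112.7 N acts at 3.575 m along the ladder; its horizontal arm is 3.575·cos68.5° = 1.31 m → τ = 147.6 N·m clockwise.
Wall normal N acts horizontally at the top; its moment arm is the height L sinθ = 7.15·sin68.5° = 6.652 m, counterclockwise.
Στ = 0 ⇒ N × 6.652 = 147.6 ⇒ N = 22.2 N.
ΣFx = 0: friction at the foot balances the wall's push, so f = N_wall = 22.2 N.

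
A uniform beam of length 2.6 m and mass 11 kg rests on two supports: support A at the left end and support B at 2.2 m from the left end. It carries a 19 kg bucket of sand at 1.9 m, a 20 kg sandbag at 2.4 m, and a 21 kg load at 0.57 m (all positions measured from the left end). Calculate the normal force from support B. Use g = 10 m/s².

R_B ≈ 502 N

Sum moments about support A (its reaction then has zero moment arm).
Beam weight: 11 × 10 = 110 N down at 1.3 m → arm 1.3 m, τ = 110 × 1.3 = 143 N·m clockwise.
Bucket of sand: 19 × 10 = 190 N down at 1.9 m → arm 1.9 m, τ = 190 × 1.9 = 361 N·m clockwise.
Sandbag: 20 × 10 = 200 N down at 2.4 m → arm 2.4 m, τ = 200 × 2.4 = 480 N·m clockwise.
Load: 21 × 10 = 210 N down at 0.57 m → arm 0.57 m, τ = 210 × 0.57 = 119.7 N·m clockwise.
Net load moment about support A = 1104 N·m clockwise.
Reaction R at support B is upward at 2.2 m, arm 2.2 m → moment R × 2.2 counterclockwise.
Balancing moments: R × 2.2 = 1104, giving R = 502 N.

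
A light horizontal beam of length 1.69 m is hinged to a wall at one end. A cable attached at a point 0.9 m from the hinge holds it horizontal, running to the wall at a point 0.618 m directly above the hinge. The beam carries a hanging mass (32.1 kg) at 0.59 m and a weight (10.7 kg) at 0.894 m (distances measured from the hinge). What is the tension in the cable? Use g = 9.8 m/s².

T ≈ 548 N

Sum moments about the hinge (the unknown hinge reaction has zero arm there).
Hanging mass: 32.1 × 9.8 = 314.6 N down at 0.59 m → arm 0.59 m, τ = 314.6 × 0.59 = 185.6 N·m clockwise.
Weight: 10.7 × 9.8 = 104.9 N down at 0.894 m → arm 0.894 m, τ = 104.9 × 0.894 = 93.78 N·m clockwise.
Total clockwise load moment = 279.4 N·m.
The cable tension T acts at 0.9 m; only its component perpendicular to the beam, T sinθ, produces torque. sinθ = h/√(h²+d²) = 0.618/√(0.618²+0.9²) = 0.5661.
Στ = 0 ⇒ T × 0.9 × 0.5661 = 279.4 ⇒ T = 279.4 / 0.5095 = 548 N.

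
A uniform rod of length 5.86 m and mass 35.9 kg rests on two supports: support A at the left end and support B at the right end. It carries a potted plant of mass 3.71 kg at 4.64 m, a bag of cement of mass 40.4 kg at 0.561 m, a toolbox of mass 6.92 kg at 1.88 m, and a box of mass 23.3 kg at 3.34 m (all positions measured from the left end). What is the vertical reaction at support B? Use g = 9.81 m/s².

R_B ≈ 395 N

Take moments about support A.
Beam weight: 35.9 × 9.81 = 352.2 N down at 2.93 m → arm 2.93 m, τ = 352.2 × 2.93 = 1032 N·m clockwise.
Potted plant: 3.71 × 9.81 = 36.4 N down at 4.64 m → arm 4.64 m, τ = 36.4 × 4.64 = 168.9 N·m clockwise.
Bag of cement: 40.4 × 9.81 = 396.3 N down at 0.561 m → arm 0.561 m, τ = 396.3 × 0.561 = 222.3 N·m clockwise.
Toolbox: 6.92 × 9.81 = 67.89 N down at 1.88 m → arm 1.88 m, τ = 67.89 × 1.88 = 127.6 N·m clockwise.
Box: 23.3 × 9.81 = 228.6 N down at 3.34 m → arm 3.34 m, τ = 228.6 × 3.34 = 763.5 N·m clockwise.
Net load moment about support A = 2314 N·m clockwise.
Reaction R at support B is upward at 5.86 m, arm 5.86 m → moment R × 5.86 counterclockwise.
Setting net torque to zero: R × 5.86 = 2314 → R = 395 N.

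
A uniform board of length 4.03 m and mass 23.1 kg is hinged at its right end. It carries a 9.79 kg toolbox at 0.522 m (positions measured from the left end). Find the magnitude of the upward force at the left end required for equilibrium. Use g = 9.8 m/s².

F ≈ 197 N

About the right end:
Beam weight: 23.1 × 9.8 = 226.4 N down at 2.015 m → arm 2.015 m, τ = 226.4 × 2.015 = 456.2 N·m counterclockwise.
Toolbox: 9.79 × 9.8 = 95.94 N down at 0.522 m → arm 3.508 m, τ = 95.94 × 3.508 = 336.6 N·m counterclockwise.
Net moment of the loads = 792.8 N·m counterclockwise.
The upward force F acts at the left end, arm 4.03 m, giving F × 4.03 clockwise.
Balancing moments: F × 4.03 = 792.8, giving F = 792.8 / 4.03 = 197 N.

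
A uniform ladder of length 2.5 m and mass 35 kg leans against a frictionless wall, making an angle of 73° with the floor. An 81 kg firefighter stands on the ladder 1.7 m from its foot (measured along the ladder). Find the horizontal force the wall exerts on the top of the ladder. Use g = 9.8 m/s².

Choose the foot of the ladder as the axis so the floor normal and friction both act there and drop out.
Ladder weight 35×9.8 = 343 N acts at 1.25 m along the ladder; its horizontal arm is 1.25·cos73° = 0.3655 m → τ = 125.4 N·m clockwise.
Firefighter: 81×9.8 = 793.8 N at 1.7 m → arm 0.497 m → τ = 394.5 N·m clockwise.
Wall normal N acts horizontally at the top; its moment arm is the height L sinθ = 2.5·sin73° = 2.391 m, counterclockwise.
For rotational equilibrium, N × 2.391 = 519.9, so N = 217 N.

N_wall ≈ 217 N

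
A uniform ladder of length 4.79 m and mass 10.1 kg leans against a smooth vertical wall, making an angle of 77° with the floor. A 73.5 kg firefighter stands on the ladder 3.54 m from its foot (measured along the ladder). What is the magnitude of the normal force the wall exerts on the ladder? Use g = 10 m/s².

N_wall ≈ 137 N

About the foot of the ladder:
Ladder weight 10.1×10 = 101 N acts at 2.395 m along the ladder; its horizontal arm is 2.395·cos77° = 0.5388 m → τ = 54.42 N·m clockwise.
Firefighter: 73.5×10 = 735 N at 3.54 m → arm 0.7963 m → τ = 585.3 N·m clockwise.
Wall normal N acts horizontally at the top; its moment arm is the height L sinθ = 4.79·sin77° = 4.667 m, counterclockwise.
For rotational equilibrium, N × 4.667 = 639.7, so N = 137 N.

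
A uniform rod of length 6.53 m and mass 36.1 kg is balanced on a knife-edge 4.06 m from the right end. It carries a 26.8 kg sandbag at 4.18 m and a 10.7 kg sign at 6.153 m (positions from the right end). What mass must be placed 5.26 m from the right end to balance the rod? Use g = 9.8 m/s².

Sum moments about the knife-edge (at 4.06 m from the right end) (the support reaction has zero arm there).
Beam weight: 36.1 × 9.8 = 353.8 N down at 3.265 m → arm 0.795 m, τ = 353.8 × 0.795 = 281.3 N·m clockwise.
Sandbag: 26.8 × 9.8 = 262.6 N down at 4.18 m → arm 0.12 m, τ = 262.6 × 0.12 = 31.51 N·m counterclockwise.
Sign: 10.7 × 9.8 = 104.9 N down at 6.153 m → arm 2.093 m, τ = 104.9 × 2.093 = 219.6 N·m counterclockwise.
Net moment of known loads = 30.19 N·m clockwise.
An unknown mass m at 5.26 m has arm 1.2 m; its moment is m·g·1.2 counterclockwise.
Balancing moments: m × 9.8 × 1.2 = 30.19, giving m = 30.19 / (9.8 × 1.2) = 2.57 kg.

m ≈ 2.57 kg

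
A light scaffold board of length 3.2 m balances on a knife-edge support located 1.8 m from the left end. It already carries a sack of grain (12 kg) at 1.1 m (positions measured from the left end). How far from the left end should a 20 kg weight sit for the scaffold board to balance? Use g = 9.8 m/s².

About the knife-edge support (at 1.8 m from the left end):
Sack of grain: 12 × 9.8 = 117.6 N down at 1.1 m → arm 0.7 m, τ = 117.6 × 0.7 = 82.32 N·m counterclockwise.
Net moment of existing loads = 82.32 N·m counterclockwise.
The weight weighs 20 × 9.8 = 196 N and must supply an equal clockwise moment, so its lever arm about the knife-edge support is 82.32 / 196 = 0.42 m.
That puts it at 1.8 + 0.42 = 2.22 m from the left end.

x ≈ 2.22 m from the left end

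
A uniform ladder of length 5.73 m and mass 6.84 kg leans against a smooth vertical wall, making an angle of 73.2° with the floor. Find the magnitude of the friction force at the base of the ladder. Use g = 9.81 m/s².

f ≈ 10.1 N

Choose the foot of the ladder as the axis so the floor normal and friction both act there and drop out.
Ladder weight 6.84×9.81 = 67.1 N acts at 2.865 m along the ladder; its horizontal arm is 2.865·cos73.2° = 0.8281 m → τ = 55.57 N·m clockwise.
Wall normal N acts horizontally at the top; its moment arm is the height L sinθ = 5.73·sin73.2° = 5.485 m, counterclockwise.
Setting net torque to zero: N × 5.485 = 55.57 → N = 10.1 N.
ΣFx = 0: friction at the foot balances the wall's push, so f = N_wall = 10.1 N.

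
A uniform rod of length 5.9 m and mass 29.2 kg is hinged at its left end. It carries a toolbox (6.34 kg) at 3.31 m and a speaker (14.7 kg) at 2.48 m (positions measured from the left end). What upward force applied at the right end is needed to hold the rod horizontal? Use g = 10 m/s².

F ≈ 243 N

Taking torques about the left end:
Beam weight: 29.2 × 10 = 292 N down at 2.95 m → arm 2.95 m, τ = 292 × 2.95 = 861.4 N·m clockwise.
Toolbox: 6.34 × 10 = 63.4 N down at 3.31 m → arm 3.31 m, τ = 63.4 × 3.31 = 209.9 N·m clockwise.
Speaker: 14.7 × 10 = 147 N down at 2.48 m → arm 2.48 m, τ = 147 × 2.48 = 364.6 N·m clockwise.
Net moment of the loads = 1436 N·m clockwise.
The upward force F acts at the right end, arm 5.9 m, giving F × 5.9 counterclockwise.
For rotational equilibrium, F × 5.9 = 1436, so F = 1436 / 5.9 = 243 N.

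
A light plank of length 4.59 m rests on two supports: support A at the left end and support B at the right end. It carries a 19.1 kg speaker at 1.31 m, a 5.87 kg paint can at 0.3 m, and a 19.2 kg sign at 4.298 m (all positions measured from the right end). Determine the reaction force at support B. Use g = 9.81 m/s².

Take moments about support A.
Speaker: 19.1 × 9.81 = 187.4 N down at 1.31 m → arm 3.28 m, τ = 187.4 × 3.28 = 614.7 N·m clockwise.
Paint can: 5.87 × 9.81 = 57.58 N down at 0.3 m → arm 4.29 m, τ = 57.58 × 4.29 = 247 N·m clockwise.
Sign: 19.2 × 9.81 = 188.4 N down at 4.298 m → arm 0.292 m, τ = 188.4 × 0.292 = 55.01 N·m clockwise.
Net load moment about support A = 916.7 N·m clockwise.
Reaction R at support B is upward at 0 m, arm 4.59 m → moment R × 4.59 counterclockwise.
Balancing moments: R × 4.59 = 916.7, giving R = 200 N.

R_B ≈ 200 N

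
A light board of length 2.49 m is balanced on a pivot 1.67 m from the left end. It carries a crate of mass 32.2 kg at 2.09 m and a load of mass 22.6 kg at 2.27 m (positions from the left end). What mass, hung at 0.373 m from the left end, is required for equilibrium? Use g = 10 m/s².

About the pivot (at 1.67 m from the left end):
Crate: 32.2 × 10 = 322 N down at 2.09 m → arm 0.42 m, τ = 322 × 0.42 = 135.2 N·m clockwise.
Load: 22.6 × 10 = 226 N down at 2.27 m → arm 0.6 m, τ = 226 × 0.6 = 135.6 N·m clockwise.
Net moment of known loads = 270.8 N·m clockwise.
An unknown mass m at 0.373 m has arm 1.297 m; its moment is m·g·1.297 counterclockwise.
For rotational equilibrium, m × 10 × 1.297 = 270.8, so m = 270.8 / (10 × 1.297) = 20.9 kg.

m ≈ 20.9 kg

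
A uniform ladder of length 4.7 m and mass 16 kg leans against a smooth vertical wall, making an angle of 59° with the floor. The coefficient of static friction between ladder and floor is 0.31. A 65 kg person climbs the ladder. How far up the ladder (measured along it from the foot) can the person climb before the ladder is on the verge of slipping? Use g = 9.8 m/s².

Sum moments about the foot of the ladder (the floor normal and friction both act there and drop out).
Ladder weight 16×9.8 = 156.8 N acts at 2.35 m along the ladder; its horizontal arm is 2.35·cos59° = 1.21 m → τ = 189.7 N·m clockwise.
Person weight 65×9.8 = 637 N at distance d → arm d·cos59° → τ = 637·d·0.515 clockwise.
Wall normal N at the top has arm L sinθ = 4.029 m counterclockwise, so Στ = 0 gives N·4.029 = 189.7 + 328.1·d.
ΣFy = 0 ⇒ N_floor = 793.8 N, so the maximum friction is μ_s·N_floor = 0.31×793.8 = 246.1 N. ΣFx = 0 ⇒ N_wall = f, so at the slipping point N = 246.1 N.
Substituting: 246.1×4.029 = 189.7 + 328.1·d ⇒ d = (991.5 − 189.7) / 328.1 = 2.44 m.

d ≈ 2.44 m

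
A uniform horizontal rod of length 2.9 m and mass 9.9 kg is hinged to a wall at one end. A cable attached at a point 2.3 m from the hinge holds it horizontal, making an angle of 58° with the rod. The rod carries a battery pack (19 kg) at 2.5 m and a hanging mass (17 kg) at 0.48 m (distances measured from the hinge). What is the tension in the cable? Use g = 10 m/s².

T ≈ 359 N

Taking torques about the hinge:
Beam weight: 9.9 × 10 = 99 N down at 1.45 m → arm 1.45 m, τ = 99 × 1.45 = 143.5 N·m clockwise.
Battery pack: 19 × 10 = 190 N down at 2.5 m → arm 2.5 m, τ = 190 × 2.5 = 475 N·m clockwise.
Hanging mass: 17 × 10 = 170 N down at 0.48 m → arm 0.48 m, τ = 170 × 0.48 = 81.6 N·m clockwise.
Total clockwise load moment = 700.1 N·m.
The cable tension T acts at 2.3 m; only its component perpendicular to the rod, T sinθ, produces torque. sin 58° = 0.848.
Στ = 0 ⇒ T × 2.3 × 0.848 = 700.1 ⇒ T = 700.1 / 1.95 = 359 N.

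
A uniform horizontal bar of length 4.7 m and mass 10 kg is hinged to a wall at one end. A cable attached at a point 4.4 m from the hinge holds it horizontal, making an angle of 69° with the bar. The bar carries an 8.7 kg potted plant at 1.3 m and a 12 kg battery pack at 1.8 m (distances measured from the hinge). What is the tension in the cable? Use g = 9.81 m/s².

T ≈ 135 N

Choose the hinge as the axis so the unknown hinge reaction has zero arm there.
Beam weight: 10 × 9.81 = 98.1 N down at 2.35 m → arm 2.35 m, τ = 98.1 × 2.35 = 230.5 N·m clockwise.
Potted plant: 8.7 × 9.81 = 85.35 N down at 1.3 m → arm 1.3 m, τ = 85.35 × 1.3 = 111 N·m clockwise.
Battery pack: 12 × 9.81 = 117.7 N down at 1.8 m → arm 1.8 m, τ = 117.7 × 1.8 = 211.9 N·m clockwise.
Total clockwise load moment = 553.4 N·m.
The cable tension T acts at 4.4 m; only its component perpendicular to the bar, T sinθ, produces torque. sin 69° = 0.9336.
Στ = 0 ⇒ T × 4.4 × 0.9336 = 553.4 ⇒ T = 553.4 / 4.108 = 135 N.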